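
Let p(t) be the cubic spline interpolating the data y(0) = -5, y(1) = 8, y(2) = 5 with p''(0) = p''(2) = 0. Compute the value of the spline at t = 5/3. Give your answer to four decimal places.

7.1852

Write σ_i for p''(x_i). With h_i = 1, 1 and divided differences Δ_i = 13, -3, the continuity of p' gives the tridiagonal system
  1·σ_0 + 4·σ_1 + 1·σ_2 = 6(Δ_1 - Δ_0) = -96
Natural end conditions: σ_0 = σ_2 = 0.
Hence σ_0 = 0, σ_1 = -24, σ_2 = 0.
On [1, 2], p(t) = 8 + 5·(t - 1) - 12·(t - 1)² + 4·(t - 1)³.
With (t - 1) = 2/3: p(5/3) = 194/27.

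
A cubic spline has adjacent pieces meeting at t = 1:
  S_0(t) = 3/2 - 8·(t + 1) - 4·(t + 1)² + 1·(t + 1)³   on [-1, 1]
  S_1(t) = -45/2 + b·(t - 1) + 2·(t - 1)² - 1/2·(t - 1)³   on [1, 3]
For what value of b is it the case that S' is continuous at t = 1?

S_0'(t) = -8 - 8·(t + 1) + 3·(t + 1)², so S_0'(1) = -12. On the right, S_1'(1) = b, so b = -12.

-12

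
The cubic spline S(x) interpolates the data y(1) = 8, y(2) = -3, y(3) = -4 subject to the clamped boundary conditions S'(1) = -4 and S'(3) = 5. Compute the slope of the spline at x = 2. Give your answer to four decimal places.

With M_i denoting the second derivative at x_i, h_i = 1, 1, and Δ_i = (y_(i+1) − y_i)/h_i = -11, -1:
  1·M_0 + 4·M_1 + 1·M_2 = 6(Δ_1 - Δ_0) = 60
Clamped end conditions give two more equations: 2h_0·M_0 + h_0·M_1 = 6(Δ_0 - S'(1)) = -42 and h_1·M_1 + 2h_1·M_2 = 6(S'(3) - Δ_1) = 36.
Hence M_0 = -63/2, M_1 = 21, M_2 = 15/2.
On [2, 3], S'(x) = b_1 + 2c_1·(x - 2) + 3d_1·(x - 2)² with b_1 = Δ_1 - h_1(2M_1 + M_2)/6 = -37/4, c_1 = M_1/2 = 21/2, d_1 = (M_2 - M_1)/(6h_1) = -9/4. So S'(2) = -37/4.

-9.2500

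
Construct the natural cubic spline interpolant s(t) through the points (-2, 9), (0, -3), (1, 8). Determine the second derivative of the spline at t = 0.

17

Put M_i = s'' at the i-th knot. Here h = (2, 1) and Δ = (-6, 11), so the interior equations h_(i-1)·M_(i-1) + 2(h_(i-1)+h_i)·M_i + h_i·M_(i+1) = 6(Δ_i − Δ_(i-1)) read
  2·M_0 + 6·M_1 + 1·M_2 = 6(Δ_1 - Δ_0) = 102
Natural end conditions: M_0 = M_2 = 0.
Forward elimination and back-substitution give M_0 = 0, M_1 = 17, M_2 = 0.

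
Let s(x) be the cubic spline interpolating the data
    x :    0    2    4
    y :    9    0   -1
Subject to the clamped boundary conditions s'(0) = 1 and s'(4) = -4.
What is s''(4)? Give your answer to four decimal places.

-9.5000

Let m_i = s''(x_i). Step sizes h_i = 2, 2; slopes of the chords Δ_i = (y_(i+1) - y_i)/h_i = -9/2, -1/2.
  2·m_0 + 8·m_1 + 2·m_2 = 6(Δ_1 - Δ_0) = 24
Clamped end conditions give two more equations: 2h_0·m_0 + h_0·m_1 = 6(Δ_0 - s'(0)) = -33 and h_1·m_1 + 2h_1·m_2 = 6(s'(4) - Δ_1) = -21.
Forward elimination and back-substitution give m_0 = -25/2, m_1 = 17/2, m_2 = -19/2.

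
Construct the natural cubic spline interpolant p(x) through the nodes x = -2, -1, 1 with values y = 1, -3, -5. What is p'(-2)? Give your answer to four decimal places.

-4.5000

Put M_i = p'' at the i-th knot. Here h = (1, 2) and Δ = (-4, -1), so the interior equations h_(i-1)·M_(i-1) + 2(h_(i-1)+h_i)·M_i + h_i·M_(i+1) = 6(Δ_i − Δ_(i-1)) read
  1·M_0 + 6·M_1 + 2·M_2 = 6(Δ_1 - Δ_0) = 18
Natural end conditions: M_0 = M_2 = 0.
Solving: M_0 = 0, M_1 = 3, M_2 = 0.
On [-2, -1], p'(x) = b_0 + 2c_0·(x + 2) + 3d_0·(x + 2)² with b_0 = Δ_0 - h_0(2M_0 + M_1)/6 = -9/2, c_0 = M_0/2 = 0, d_0 = (M_1 - M_0)/(6h_0) = 1/2. So p'(-2) = -9/2.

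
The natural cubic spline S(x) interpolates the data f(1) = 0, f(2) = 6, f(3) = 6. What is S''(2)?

-9

Put M_i = S'' at the i-th knot. Here h = (1, 1) and Δ = (6, 0), so the interior equations h_(i-1)·M_(i-1) + 2(h_(i-1)+h_i)·M_i + h_i·M_(i+1) = 6(Δ_i − Δ_(i-1)) read
  1·M_0 + 4·M_1 + 1·M_2 = 6(Δ_1 - Δ_0) = -36
Natural end conditions: M_0 = M_2 = 0.
Hence M_0 = 0, M_1 = -9, M_2 = 0.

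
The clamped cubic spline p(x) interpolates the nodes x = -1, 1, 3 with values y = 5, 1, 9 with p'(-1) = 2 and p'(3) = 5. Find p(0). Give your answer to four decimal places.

3.5625

Put σ_i = p'' at the i-th knot. Here h = (2, 2) and Δ = (-2, 4), so the interior equations h_(i-1)·σ_(i-1) + 2(h_(i-1)+h_i)·σ_i + h_i·σ_(i+1) = 6(Δ_i − Δ_(i-1)) read
  2·σ_0 + 8·σ_1 + 2·σ_2 = 6(Δ_1 - Δ_0) = 36
Clamped end conditions give two more equations: 2h_0·σ_0 + h_0·σ_1 = 6(Δ_0 - p'(-1)) = -24 and h_1·σ_1 + 2h_1·σ_2 = 6(p'(3) - Δ_1) = 6.
Solving: σ_0 = -39/4, σ_1 = 15/2, σ_2 = -9/4.
On [-1, 1], p(x) = 5 + 2·(x + 1) - 39/8·(x + 1)² + 23/16·(x + 1)³.
With (x + 1) = 1: p(0) = 57/16.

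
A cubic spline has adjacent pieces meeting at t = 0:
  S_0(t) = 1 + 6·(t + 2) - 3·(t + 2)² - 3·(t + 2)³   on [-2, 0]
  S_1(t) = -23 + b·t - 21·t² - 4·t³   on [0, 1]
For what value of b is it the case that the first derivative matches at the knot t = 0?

S_0'(t) = 6 - 6·(t + 2) - 9·(t + 2)², so S_0'(0) = -42. On the right, S_1'(0) = b, so b = -42.

-42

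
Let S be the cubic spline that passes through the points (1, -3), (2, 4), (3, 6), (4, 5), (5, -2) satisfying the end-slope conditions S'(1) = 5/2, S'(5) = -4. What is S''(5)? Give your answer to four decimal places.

Write m_i for S''(x_i). With h_i = 1, 1, 1, 1 and divided differences Δ_i = 7, 2, -1, -7, the continuity of S' gives the tridiagonal system
  1·m_0 + 4·m_1 + 1·m_2 = 6(Δ_1 - Δ_0) = -30
  1·m_1 + 4·m_2 + 1·m_3 = 6(Δ_2 - Δ_1) = -18
  1·m_2 + 4·m_3 + 1·m_4 = 6(Δ_3 - Δ_2) = -36
Clamped end conditions give two more equations: 2h_0·m_0 + h_0·m_1 = 6(Δ_0 - S'(1)) = 27 and h_3·m_3 + 2h_3·m_4 = 6(S'(5) - Δ_3) = 18.
Hence m_0 = 1121/56, m_1 = -365/28, m_2 = 17/8, m_3 = -377/28, m_4 = 881/56.

15.7321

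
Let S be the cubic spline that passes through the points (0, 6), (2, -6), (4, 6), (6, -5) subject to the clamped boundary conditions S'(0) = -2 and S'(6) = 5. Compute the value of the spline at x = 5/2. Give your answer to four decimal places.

Write M_i for S''(x_i). With h_i = 2, 2, 2 and divided differences Δ_i = -6, 6, -11/2, the continuity of S' gives the tridiagonal system
  2·M_0 + 8·M_1 + 2·M_2 = 6(Δ_1 - Δ_0) = 72
  2·M_1 + 8·M_2 + 2·M_3 = 6(Δ_2 - Δ_1) = -69
Clamped end conditions give two more equations: 2h_0·M_0 + h_0·M_1 = 6(Δ_0 - S'(0)) = -24 and h_2·M_2 + 2h_2·M_3 = 6(S'(6) - Δ_2) = 63.
Hence M_0 = -443/30, M_1 = 263/15, M_2 = -581/30, M_3 = 763/30.
On [2, 4], S(x) = -6 + 23/30·(x - 2) + 263/30·(x - 2)² - 123/40·(x - 2)³.
With (x - 2) = 1/2: S(5/2) = -1219/320.

-3.8094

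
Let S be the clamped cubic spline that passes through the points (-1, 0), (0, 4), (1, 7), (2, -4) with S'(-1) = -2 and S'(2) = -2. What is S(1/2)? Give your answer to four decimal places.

7.3750

Put m_i = S'' at the i-th knot. Here h = (1, 1, 1) and Δ = (4, 3, -11), so the interior equations h_(i-1)·m_(i-1) + 2(h_(i-1)+h_i)·m_i + h_i·m_(i+1) = 6(Δ_i − Δ_(i-1)) read
  1·m_0 + 4·m_1 + 1·m_2 = 6(Δ_1 - Δ_0) = -6
  1·m_1 + 4·m_2 + 1·m_3 = 6(Δ_2 - Δ_1) = -84
Clamped end conditions give two more equations: 2h_0·m_0 + h_0·m_1 = 6(Δ_0 - S'(-1)) = 36 and h_2·m_2 + 2h_2·m_3 = 6(S'(2) - Δ_2) = 54.
Solving the tridiagonal system: m_0 = 84/5, m_1 = 12/5, m_2 = -162/5, m_3 = 216/5.
On [0, 1], S(t) = 4 + 38/5·t + 6/5·t² - 29/5·t³.
With t = 1/2: S(1/2) = 59/8.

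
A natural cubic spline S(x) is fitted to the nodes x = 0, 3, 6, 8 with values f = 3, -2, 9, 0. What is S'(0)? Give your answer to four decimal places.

Write M_i for S''(x_i). With h_i = 3, 3, 2 and divided differences Δ_i = -5/3, 11/3, -9/2, the continuity of S' gives the tridiagonal system
  3·M_0 + 12·M_1 + 3·M_2 = 6(Δ_1 - Δ_0) = 32
  3·M_1 + 10·M_2 + 2·M_3 = 6(Δ_2 - Δ_1) = -49
Natural end conditions: M_0 = M_3 = 0.
Solving the tridiagonal system: M_0 = 0, M_1 = 467/111, M_2 = -228/37, M_3 = 0.
On [0, 3], S'(x) = b_0 + 2c_0·x + 3d_0·x² with b_0 = Δ_0 - h_0(2M_0 + M_1)/6 = -279/74, c_0 = M_0/2 = 0, d_0 = (M_1 - M_0)/(6h_0) = 467/1998. So S'(0) = -279/74.

-3.7703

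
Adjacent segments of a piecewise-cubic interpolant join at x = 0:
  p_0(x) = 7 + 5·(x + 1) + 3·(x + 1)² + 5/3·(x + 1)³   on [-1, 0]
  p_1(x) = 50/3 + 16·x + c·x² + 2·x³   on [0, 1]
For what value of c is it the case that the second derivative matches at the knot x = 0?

8

p_0''(x) = 6 + 10·(x + 1), so p_0''(0) = 16. On the right, p_1''(0) = 2c, so c = 8.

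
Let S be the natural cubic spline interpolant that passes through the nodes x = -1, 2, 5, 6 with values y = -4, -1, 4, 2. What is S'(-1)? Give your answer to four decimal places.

0.4368

Write σ_i for S''(x_i). With h_i = 3, 3, 1 and divided differences Δ_i = 1, 5/3, -2, the continuity of S' gives the tridiagonal system
  3·σ_0 + 12·σ_1 + 3·σ_2 = 6(Δ_1 - Δ_0) = 4
  3·σ_1 + 8·σ_2 + 1·σ_3 = 6(Δ_2 - Δ_1) = -22
Natural end conditions: σ_0 = σ_3 = 0.
Solving: σ_0 = 0, σ_1 = 98/87, σ_2 = -92/29, σ_3 = 0.
On [-1, 2], S'(x) = b_0 + 2c_0·(x + 1) + 3d_0·(x + 1)² with b_0 = Δ_0 - h_0(2σ_0 + σ_1)/6 = 38/87, c_0 = σ_0/2 = 0, d_0 = (σ_1 - σ_0)/(6h_0) = 49/783. So S'(-1) = 38/87.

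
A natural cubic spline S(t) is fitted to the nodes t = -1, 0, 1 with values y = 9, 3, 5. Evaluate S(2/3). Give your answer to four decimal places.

3.7407

Let m_i = S''(x_i). Step sizes h_i = 1, 1; slopes of the chords Δ_i = (y_(i+1) - y_i)/h_i = -6, 2.
  1·m_0 + 4·m_1 + 1·m_2 = 6(Δ_1 - Δ_0) = 48
Natural end conditions: m_0 = m_2 = 0.
Hence m_0 = 0, m_1 = 12, m_2 = 0.
On [0, 1], S(t) = 3 - 2·t + 6·t² - 2·t³.
With t = 2/3: S(2/3) = 101/27.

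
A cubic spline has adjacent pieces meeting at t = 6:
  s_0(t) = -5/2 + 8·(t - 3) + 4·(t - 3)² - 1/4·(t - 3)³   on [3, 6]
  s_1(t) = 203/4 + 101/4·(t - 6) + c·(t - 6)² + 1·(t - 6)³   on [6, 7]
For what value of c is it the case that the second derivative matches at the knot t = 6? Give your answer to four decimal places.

s_0''(t) = 8 - 3/2·(t - 3), so s_0''(6) = 7/2. On the right, s_1''(6) = 2c, so c = 7/4.

1.7500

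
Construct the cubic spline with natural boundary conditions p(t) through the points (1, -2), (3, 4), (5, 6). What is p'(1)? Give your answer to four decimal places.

Put M_i = p'' at the i-th knot. Here h = (2, 2) and Δ = (3, 1), so the interior equations h_(i-1)·M_(i-1) + 2(h_(i-1)+h_i)·M_i + h_i·M_(i+1) = 6(Δ_i − Δ_(i-1)) read
  2·M_0 + 8·M_1 + 2·M_2 = 6(Δ_1 - Δ_0) = -12
Natural end conditions: M_0 = M_2 = 0.
Hence M_0 = 0, M_1 = -3/2, M_2 = 0.
On [1, 3], p'(t) = b_0 + 2c_0·(t - 1) + 3d_0·(t - 1)² with b_0 = Δ_0 - h_0(2M_0 + M_1)/6 = 7/2, c_0 = M_0/2 = 0, d_0 = (M_1 - M_0)/(6h_0) = -1/8. So p'(1) = 7/2.

3.5000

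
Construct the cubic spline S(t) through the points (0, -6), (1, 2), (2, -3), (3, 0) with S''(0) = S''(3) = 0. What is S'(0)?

With σ_i denoting the second derivative at x_i, h_i = 1, 1, 1, and Δ_i = (y_(i+1) − y_i)/h_i = 8, -5, 3:
  1·σ_0 + 4·σ_1 + 1·σ_2 = 6(Δ_1 - Δ_0) = -78
  1·σ_1 + 4·σ_2 + 1·σ_3 = 6(Δ_2 - Δ_1) = 48
Natural end conditions: σ_0 = σ_3 = 0.
Forward elimination and back-substitution give σ_0 = 0, σ_1 = -24, σ_2 = 18, σ_3 = 0.
On [0, 1], S'(t) = b_0 + 2c_0·t + 3d_0·t² with b_0 = Δ_0 - h_0(2σ_0 + σ_1)/6 = 12, c_0 = σ_0/2 = 0, d_0 = (σ_1 - σ_0)/(6h_0) = -4. So S'(0) = 12.

12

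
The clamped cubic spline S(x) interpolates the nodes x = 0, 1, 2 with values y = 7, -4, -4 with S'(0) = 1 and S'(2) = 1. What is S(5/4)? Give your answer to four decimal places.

-5.2773

Put σ_i = S'' at the i-th knot. Here h = (1, 1) and Δ = (-11, 0), so the interior equations h_(i-1)·σ_(i-1) + 2(h_(i-1)+h_i)·σ_i + h_i·σ_(i+1) = 6(Δ_i − Δ_(i-1)) read
  1·σ_0 + 4·σ_1 + 1·σ_2 = 6(Δ_1 - Δ_0) = 66
Clamped end conditions give two more equations: 2h_0·σ_0 + h_0·σ_1 = 6(Δ_0 - S'(0)) = -72 and h_1·σ_1 + 2h_1·σ_2 = 6(S'(2) - Δ_1) = 6.
Solving: σ_0 = -105/2, σ_1 = 33, σ_2 = -27/2.
On [1, 2], S(x) = -4 - 35/4·(x - 1) + 33/2·(x - 1)² - 31/4·(x - 1)³.
With (x - 1) = 1/4: S(5/4) = -1351/256.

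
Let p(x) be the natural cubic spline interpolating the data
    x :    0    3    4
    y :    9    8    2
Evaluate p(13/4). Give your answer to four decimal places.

Write M_i for p''(x_i). With h_i = 3, 1 and divided differences Δ_i = -1/3, -6, the continuity of p' gives the tridiagonal system
  3·M_0 + 8·M_1 + 1·M_2 = 6(Δ_1 - Δ_0) = -34
Natural end conditions: M_0 = M_2 = 0.
Forward elimination and back-substitution give M_0 = 0, M_1 = -17/4, M_2 = 0.
On [3, 4], p(x) = 8 - 55/12·(x - 3) - 17/8·(x - 3)² + 17/24·(x - 3)³.
With (x - 3) = 1/4: p(13/4) = 3447/512.

6.7324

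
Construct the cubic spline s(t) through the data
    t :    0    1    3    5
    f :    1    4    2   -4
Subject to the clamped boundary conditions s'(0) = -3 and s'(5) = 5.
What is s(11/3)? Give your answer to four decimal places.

With σ_i denoting the second derivative at x_i, h_i = 1, 2, 2, and Δ_i = (y_(i+1) − y_i)/h_i = 3, -1, -3:
  1·σ_0 + 6·σ_1 + 2·σ_2 = 6(Δ_1 - Δ_0) = -24
  2·σ_1 + 8·σ_2 + 2·σ_3 = 6(Δ_2 - Δ_1) = -12
Clamped end conditions give two more equations: 2h_0·σ_0 + h_0·σ_1 = 6(Δ_0 - s'(0)) = 36 and h_2·σ_2 + 2h_2·σ_3 = 6(s'(5) - Δ_2) = 48.
Solving the tridiagonal system: σ_0 = 488/23, σ_1 = -148/23, σ_2 = -76/23, σ_3 = 314/23.
On [3, 5], s(t) = 2 - 123/23·(t - 3) - 38/23·(t - 3)² + 65/46·(t - 3)³.
With (t - 3) = 2/3: s(11/3) = -1168/621.

-1.8808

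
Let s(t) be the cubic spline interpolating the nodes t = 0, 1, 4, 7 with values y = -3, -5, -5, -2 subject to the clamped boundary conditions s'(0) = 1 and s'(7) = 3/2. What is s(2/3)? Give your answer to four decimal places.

Let M_i = s''(x_i). Step sizes h_i = 1, 3, 3; slopes of the chords Δ_i = (y_(i+1) - y_i)/h_i = -2, 0, 1.
  1·M_0 + 8·M_1 + 3·M_2 = 6(Δ_1 - Δ_0) = 12
  3·M_1 + 12·M_2 + 3·M_3 = 6(Δ_2 - Δ_1) = 6
Clamped end conditions give two more equations: 2h_0·M_0 + h_0·M_1 = 6(Δ_0 - s'(0)) = -18 and h_2·M_2 + 2h_2·M_3 = 6(s'(7) - Δ_2) = 3.
Solving the tridiagonal system: M_0 = -325/31, M_1 = 92/31, M_2 = -13/31, M_3 = 22/31.
On [0, 1], s(t) = -3 + 1·t - 325/62·t² + 139/62·t³.
With t = 2/3: s(2/3) = -3347/837.

-3.9988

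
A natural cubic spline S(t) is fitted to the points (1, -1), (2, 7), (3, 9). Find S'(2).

Put M_i = S'' at the i-th knot. Here h = (1, 1) and Δ = (8, 2), so the interior equations h_(i-1)·M_(i-1) + 2(h_(i-1)+h_i)·M_i + h_i·M_(i+1) = 6(Δ_i − Δ_(i-1)) read
  1·M_0 + 4·M_1 + 1·M_2 = 6(Δ_1 - Δ_0) = -36
Natural end conditions: M_0 = M_2 = 0.
Hence M_0 = 0, M_1 = -9, M_2 = 0.
On [2, 3], S'(t) = b_1 + 2c_1·(t - 2) + 3d_1·(t - 2)² with b_1 = Δ_1 - h_1(2M_1 + M_2)/6 = 5, c_1 = M_1/2 = -9/2, d_1 = (M_2 - M_1)/(6h_1) = 3/2. So S'(2) = 5.

5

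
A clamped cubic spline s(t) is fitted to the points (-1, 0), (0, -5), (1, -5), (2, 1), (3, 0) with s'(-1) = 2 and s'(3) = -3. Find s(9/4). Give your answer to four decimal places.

Put m_i = s'' at the i-th knot. Here h = (1, 1, 1, 1) and Δ = (-5, 0, 6, -1), so the interior equations h_(i-1)·m_(i-1) + 2(h_(i-1)+h_i)·m_i + h_i·m_(i+1) = 6(Δ_i − Δ_(i-1)) read
  1·m_0 + 4·m_1 + 1·m_2 = 6(Δ_1 - Δ_0) = 30
  1·m_1 + 4·m_2 + 1·m_3 = 6(Δ_2 - Δ_1) = 36
  1·m_2 + 4·m_3 + 1·m_4 = 6(Δ_3 - Δ_2) = -42
Clamped end conditions give two more equations: 2h_0·m_0 + h_0·m_1 = 6(Δ_0 - s'(-1)) = -42 and h_3·m_3 + 2h_3·m_4 = 6(s'(3) - Δ_3) = -12.
Solving the tridiagonal system: m_0 = -755/28, m_1 = 167/14, m_2 = 37/4, m_3 = -181/14, m_4 = 13/28.
On [2, 3], s(t) = 1 + 181/56·(t - 2) - 181/28·(t - 2)² + 125/56·(t - 2)³.
With (t - 2) = 1/4: s(9/4) = 5157/3584.

1.4389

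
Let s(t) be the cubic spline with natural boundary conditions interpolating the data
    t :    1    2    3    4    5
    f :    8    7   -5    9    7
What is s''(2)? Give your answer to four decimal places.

-30.5357

Let σ_i = s''(x_i). Step sizes h_i = 1, 1, 1, 1; slopes of the chords Δ_i = (y_(i+1) - y_i)/h_i = -1, -12, 14, -2.
  1·σ_0 + 4·σ_1 + 1·σ_2 = 6(Δ_1 - Δ_0) = -66
  1·σ_1 + 4·σ_2 + 1·σ_3 = 6(Δ_2 - Δ_1) = 156
  1·σ_2 + 4·σ_3 + 1·σ_4 = 6(Δ_3 - Δ_2) = -96
Natural end conditions: σ_0 = σ_4 = 0.
Hence σ_0 = 0, σ_1 = -855/28, σ_2 = 393/7, σ_3 = -1065/28, σ_4 = 0.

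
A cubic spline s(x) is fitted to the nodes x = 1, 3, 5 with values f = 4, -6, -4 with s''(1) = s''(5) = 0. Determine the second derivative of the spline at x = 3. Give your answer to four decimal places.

Write σ_i for s''(x_i). With h_i = 2, 2 and divided differences Δ_i = -5, 1, the continuity of s' gives the tridiagonal system
  2·σ_0 + 8·σ_1 + 2·σ_2 = 6(Δ_1 - Δ_0) = 36
Natural end conditions: σ_0 = σ_2 = 0.
Forward elimination and back-substitution give σ_0 = 0, σ_1 = 9/2, σ_2 = 0.

4.5000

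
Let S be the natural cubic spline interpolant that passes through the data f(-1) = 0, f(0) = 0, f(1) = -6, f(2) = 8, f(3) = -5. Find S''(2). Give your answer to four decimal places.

-52.6071

Write M_i for S''(x_i). With h_i = 1, 1, 1, 1 and divided differences Δ_i = 0, -6, 14, -13, the continuity of S' gives the tridiagonal system
  1·M_0 + 4·M_1 + 1·M_2 = 6(Δ_1 - Δ_0) = -36
  1·M_1 + 4·M_2 + 1·M_3 = 6(Δ_2 - Δ_1) = 120
  1·M_2 + 4·M_3 + 1·M_4 = 6(Δ_3 - Δ_2) = -162
Natural end conditions: M_0 = M_4 = 0.
Forward elimination and back-substitution give M_0 = 0, M_1 = -591/28, M_2 = 339/7, M_3 = -1473/28, M_4 = 0.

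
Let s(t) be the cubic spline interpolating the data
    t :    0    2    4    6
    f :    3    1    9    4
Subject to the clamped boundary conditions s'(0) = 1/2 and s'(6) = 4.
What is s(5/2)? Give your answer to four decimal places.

2.9188

With σ_i denoting the second derivative at x_i, h_i = 2, 2, 2, and Δ_i = (y_(i+1) − y_i)/h_i = -1, 4, -5/2:
  2·σ_0 + 8·σ_1 + 2·σ_2 = 6(Δ_1 - Δ_0) = 30
  2·σ_1 + 8·σ_2 + 2·σ_3 = 6(Δ_2 - Δ_1) = -39
Clamped end conditions give two more equations: 2h_0·σ_0 + h_0·σ_1 = 6(Δ_0 - s'(0)) = -9 and h_2·σ_2 + 2h_2·σ_3 = 6(s'(6) - Δ_2) = 39.
Forward elimination and back-substitution give σ_0 = -187/30, σ_1 = 239/30, σ_2 = -319/30, σ_3 = 226/15.
On [2, 4], s(t) = 1 + 67/30·(t - 2) + 239/60·(t - 2)² - 31/20·(t - 2)³.
With (t - 2) = 1/2: s(5/2) = 467/160.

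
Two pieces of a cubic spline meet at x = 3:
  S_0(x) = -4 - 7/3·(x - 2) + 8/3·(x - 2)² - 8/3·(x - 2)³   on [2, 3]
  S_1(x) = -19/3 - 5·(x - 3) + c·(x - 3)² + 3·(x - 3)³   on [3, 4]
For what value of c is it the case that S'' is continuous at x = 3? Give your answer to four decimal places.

S_0''(x) = 16/3 - 16·(x - 2), so S_0''(3) = -32/3. On the right, S_1''(3) = 2c, so c = -16/3.

-5.3333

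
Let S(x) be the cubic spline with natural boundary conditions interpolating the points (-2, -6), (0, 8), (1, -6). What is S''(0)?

-21

Let M_i = S''(x_i). Step sizes h_i = 2, 1; slopes of the chords Δ_i = (y_(i+1) - y_i)/h_i = 7, -14.
  2·M_0 + 6·M_1 + 1·M_2 = 6(Δ_1 - Δ_0) = -126
Natural end conditions: M_0 = M_2 = 0.
Solving: M_0 = 0, M_1 = -21, M_2 = 0.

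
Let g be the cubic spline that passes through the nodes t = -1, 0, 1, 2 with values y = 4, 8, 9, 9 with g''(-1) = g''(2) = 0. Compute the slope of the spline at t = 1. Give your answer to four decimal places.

With m_i denoting the second derivative at x_i, h_i = 1, 1, 1, and Δ_i = (y_(i+1) − y_i)/h_i = 4, 1, 0:
  1·m_0 + 4·m_1 + 1·m_2 = 6(Δ_1 - Δ_0) = -18
  1·m_1 + 4·m_2 + 1·m_3 = 6(Δ_2 - Δ_1) = -6
Natural end conditions: m_0 = m_3 = 0.
Solving: m_0 = 0, m_1 = -22/5, m_2 = -2/5, m_3 = 0.
On [1, 2], g'(t) = b_2 + 2c_2·(t - 1) + 3d_2·(t - 1)² with b_2 = Δ_2 - h_2(2m_2 + m_3)/6 = 2/15, c_2 = m_2/2 = -1/5, d_2 = (m_3 - m_2)/(6h_2) = 1/15. So g'(1) = 2/15.

0.1333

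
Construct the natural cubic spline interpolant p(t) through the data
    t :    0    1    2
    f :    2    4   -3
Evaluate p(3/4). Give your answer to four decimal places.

4.2383

Let m_i = p''(x_i). Step sizes h_i = 1, 1; slopes of the chords Δ_i = (y_(i+1) - y_i)/h_i = 2, -7.
  1·m_0 + 4·m_1 + 1·m_2 = 6(Δ_1 - Δ_0) = -54
Natural end conditions: m_0 = m_2 = 0.
Solving: m_0 = 0, m_1 = -27/2, m_2 = 0.
On [0, 1], p(t) = 2 + 17/4·t + 0·t² - 9/4·t³.
With t = 3/4: p(3/4) = 1085/256.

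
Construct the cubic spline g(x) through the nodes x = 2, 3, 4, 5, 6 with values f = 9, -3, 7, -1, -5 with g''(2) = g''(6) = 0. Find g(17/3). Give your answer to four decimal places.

Let σ_i = g''(x_i). Step sizes h_i = 1, 1, 1, 1; slopes of the chords Δ_i = (y_(i+1) - y_i)/h_i = -12, 10, -8, -4.
  1·σ_0 + 4·σ_1 + 1·σ_2 = 6(Δ_1 - Δ_0) = 132
  1·σ_1 + 4·σ_2 + 1·σ_3 = 6(Δ_2 - Δ_1) = -108
  1·σ_2 + 4·σ_3 + 1·σ_4 = 6(Δ_3 - Δ_2) = 24
Natural end conditions: σ_0 = σ_4 = 0.
Forward elimination and back-substitution give σ_0 = 0, σ_1 = 87/2, σ_2 = -42, σ_3 = 33/2, σ_4 = 0.
On [5, 6], g(x) = -1 - 19/2·(x - 5) + 33/4·(x - 5)² - 11/4·(x - 5)³.
With (x - 5) = 2/3: g(17/3) = -121/27.

-4.4815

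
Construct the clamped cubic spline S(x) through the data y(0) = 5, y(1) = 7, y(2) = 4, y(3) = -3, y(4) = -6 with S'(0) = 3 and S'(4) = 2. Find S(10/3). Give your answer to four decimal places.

-4.8942

Let M_i = S''(x_i). Step sizes h_i = 1, 1, 1, 1; slopes of the chords Δ_i = (y_(i+1) - y_i)/h_i = 2, -3, -7, -3.
  1·M_0 + 4·M_1 + 1·M_2 = 6(Δ_1 - Δ_0) = -30
  1·M_1 + 4·M_2 + 1·M_3 = 6(Δ_2 - Δ_1) = -24
  1·M_2 + 4·M_3 + 1·M_4 = 6(Δ_3 - Δ_2) = 24
Clamped end conditions give two more equations: 2h_0·M_0 + h_0·M_1 = 6(Δ_0 - S'(0)) = -6 and h_3·M_3 + 2h_3·M_4 = 6(S'(4) - Δ_3) = 30.
Forward elimination and back-substitution give M_0 = 1/14, M_1 = -43/7, M_2 = -11/2, M_3 = 29/7, M_4 = 181/14.
On [3, 4], S(x) = -3 - 183/28·(x - 3) + 29/14·(x - 3)² + 41/28·(x - 3)³.
With (x - 3) = 1/3: S(10/3) = -925/189.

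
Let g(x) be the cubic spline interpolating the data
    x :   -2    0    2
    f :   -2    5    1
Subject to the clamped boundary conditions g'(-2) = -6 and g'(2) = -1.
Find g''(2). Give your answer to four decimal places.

6.8750

Put σ_i = g'' at the i-th knot. Here h = (2, 2) and Δ = (7/2, -2), so the interior equations h_(i-1)·σ_(i-1) + 2(h_(i-1)+h_i)·σ_i + h_i·σ_(i+1) = 6(Δ_i − Δ_(i-1)) read
  2·σ_0 + 8·σ_1 + 2·σ_2 = 6(Δ_1 - Δ_0) = -33
Clamped end conditions give two more equations: 2h_0·σ_0 + h_0·σ_1 = 6(Δ_0 - g'(-2)) = 57 and h_1·σ_1 + 2h_1·σ_2 = 6(g'(2) - Δ_1) = 6.
Solving: σ_0 = 157/8, σ_1 = -43/4, σ_2 = 55/8.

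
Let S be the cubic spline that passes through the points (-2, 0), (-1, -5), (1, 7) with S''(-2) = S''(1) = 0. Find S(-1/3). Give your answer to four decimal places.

Let σ_i = S''(x_i). Step sizes h_i = 1, 2; slopes of the chords Δ_i = (y_(i+1) - y_i)/h_i = -5, 6.
  1·σ_0 + 6·σ_1 + 2·σ_2 = 6(Δ_1 - Δ_0) = 66
Natural end conditions: σ_0 = σ_2 = 0.
Hence σ_0 = 0, σ_1 = 11, σ_2 = 0.
On [-1, 1], S(x) = -5 - 4/3·(x + 1) + 11/2·(x + 1)² - 11/12·(x + 1)³.
With (x + 1) = 2/3: S(-1/3) = -301/81.

-3.7160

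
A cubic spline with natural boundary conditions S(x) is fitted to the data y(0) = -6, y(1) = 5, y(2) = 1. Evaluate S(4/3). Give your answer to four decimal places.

Write M_i for S''(x_i). With h_i = 1, 1 and divided differences Δ_i = 11, -4, the continuity of S' gives the tridiagonal system
  1·M_0 + 4·M_1 + 1·M_2 = 6(Δ_1 - Δ_0) = -90
Natural end conditions: M_0 = M_2 = 0.
Hence M_0 = 0, M_1 = -45/2, M_2 = 0.
On [1, 2], S(x) = 5 + 7/2·(x - 1) - 45/4·(x - 1)² + 15/4·(x - 1)³.
With (x - 1) = 1/3: S(4/3) = 91/18.

5.0556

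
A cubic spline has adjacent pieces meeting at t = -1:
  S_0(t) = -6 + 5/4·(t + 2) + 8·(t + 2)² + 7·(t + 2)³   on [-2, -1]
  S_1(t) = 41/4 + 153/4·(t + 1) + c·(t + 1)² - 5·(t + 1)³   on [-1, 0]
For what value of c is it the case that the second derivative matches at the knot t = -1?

S_0''(t) = 16 + 42·(t + 2), so S_0''(-1) = 58. On the right, S_1''(-1) = 2c, so c = 29.

29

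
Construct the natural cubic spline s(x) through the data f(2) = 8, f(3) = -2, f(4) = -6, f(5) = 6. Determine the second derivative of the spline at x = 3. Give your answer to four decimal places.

3.2000

Let m_i = s''(x_i). Step sizes h_i = 1, 1, 1; slopes of the chords Δ_i = (y_(i+1) - y_i)/h_i = -10, -4, 12.
  1·m_0 + 4·m_1 + 1·m_2 = 6(Δ_1 - Δ_0) = 36
  1·m_1 + 4·m_2 + 1·m_3 = 6(Δ_2 - Δ_1) = 96
Natural end conditions: m_0 = m_3 = 0.
Solving: m_0 = 0, m_1 = 16/5, m_2 = 116/5, m_3 = 0.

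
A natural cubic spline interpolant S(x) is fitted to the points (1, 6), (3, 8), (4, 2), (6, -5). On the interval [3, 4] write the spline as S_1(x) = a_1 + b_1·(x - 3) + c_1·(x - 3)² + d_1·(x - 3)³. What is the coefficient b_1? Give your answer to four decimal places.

-4.0857

Write σ_i for S''(x_i). With h_i = 2, 1, 2 and divided differences Δ_i = 1, -6, -7/2, the continuity of S' gives the tridiagonal system
  2·σ_0 + 6·σ_1 + 1·σ_2 = 6(Δ_1 - Δ_0) = -42
  1·σ_1 + 6·σ_2 + 2·σ_3 = 6(Δ_2 - Δ_1) = 15
Natural end conditions: σ_0 = σ_3 = 0.
Solving the tridiagonal system: σ_0 = 0, σ_1 = -267/35, σ_2 = 132/35, σ_3 = 0.
On [3, 4], with S_1(x) = a_1 + b_1·(x - 3) + c_1·(x - 3)² + d_1·(x - 3)³: c_1 = σ_1/2 = -267/70, d_1 = (σ_2 - σ_1)/(6h_1) = 19/10, b_1 = Δ_1 - h_1(2σ_1 + σ_2)/6 = -143/35.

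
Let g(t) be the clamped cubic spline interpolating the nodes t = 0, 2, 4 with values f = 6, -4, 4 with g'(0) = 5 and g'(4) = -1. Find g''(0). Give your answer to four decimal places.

With m_i denoting the second derivative at x_i, h_i = 2, 2, and Δ_i = (y_(i+1) − y_i)/h_i = -5, 4:
  2·m_0 + 8·m_1 + 2·m_2 = 6(Δ_1 - Δ_0) = 54
Clamped end conditions give two more equations: 2h_0·m_0 + h_0·m_1 = 6(Δ_0 - g'(0)) = -60 and h_1·m_1 + 2h_1·m_2 = 6(g'(4) - Δ_1) = -30.
Forward elimination and back-substitution give m_0 = -93/4, m_1 = 33/2, m_2 = -63/4.

-23.2500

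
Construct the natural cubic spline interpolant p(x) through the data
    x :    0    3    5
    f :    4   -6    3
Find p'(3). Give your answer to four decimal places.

1.3667

With M_i denoting the second derivative at x_i, h_i = 3, 2, and Δ_i = (y_(i+1) − y_i)/h_i = -10/3, 9/2:
  3·M_0 + 10·M_1 + 2·M_2 = 6(Δ_1 - Δ_0) = 47
Natural end conditions: M_0 = M_2 = 0.
Hence M_0 = 0, M_1 = 47/10, M_2 = 0.
On [3, 5], p'(x) = b_1 + 2c_1·(x - 3) + 3d_1·(x - 3)² with b_1 = Δ_1 - h_1(2M_1 + M_2)/6 = 41/30, c_1 = M_1/2 = 47/20, d_1 = (M_2 - M_1)/(6h_1) = -47/120. So p'(3) = 41/30.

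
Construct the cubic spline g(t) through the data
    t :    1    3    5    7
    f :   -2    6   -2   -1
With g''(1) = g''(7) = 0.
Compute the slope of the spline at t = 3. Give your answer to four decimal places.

-0.8667

With M_i denoting the second derivative at x_i, h_i = 2, 2, 2, and Δ_i = (y_(i+1) − y_i)/h_i = 4, -4, 1/2:
  2·M_0 + 8·M_1 + 2·M_2 = 6(Δ_1 - Δ_0) = -48
  2·M_1 + 8·M_2 + 2·M_3 = 6(Δ_2 - Δ_1) = 27
Natural end conditions: M_0 = M_3 = 0.
Solving the tridiagonal system: M_0 = 0, M_1 = -73/10, M_2 = 26/5, M_3 = 0.
On [3, 5], g'(t) = b_1 + 2c_1·(t - 3) + 3d_1·(t - 3)² with b_1 = Δ_1 - h_1(2M_1 + M_2)/6 = -13/15, c_1 = M_1/2 = -73/20, d_1 = (M_2 - M_1)/(6h_1) = 25/24. So g'(3) = -13/15.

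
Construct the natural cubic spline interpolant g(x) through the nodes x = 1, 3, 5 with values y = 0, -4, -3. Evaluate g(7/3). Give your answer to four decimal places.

-3.1296

With M_i denoting the second derivative at x_i, h_i = 2, 2, and Δ_i = (y_(i+1) − y_i)/h_i = -2, 1/2:
  2·M_0 + 8·M_1 + 2·M_2 = 6(Δ_1 - Δ_0) = 15
Natural end conditions: M_0 = M_2 = 0.
Hence M_0 = 0, M_1 = 15/8, M_2 = 0.
On [1, 3], g(x) = 0 - 21/8·(x - 1) + 0·(x - 1)² + 5/32·(x - 1)³.
With (x - 1) = 4/3: g(7/3) = -169/54.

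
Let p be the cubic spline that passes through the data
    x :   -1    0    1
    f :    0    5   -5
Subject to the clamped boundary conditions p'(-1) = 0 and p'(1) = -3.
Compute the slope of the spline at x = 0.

With M_i denoting the second derivative at x_i, h_i = 1, 1, and Δ_i = (y_(i+1) − y_i)/h_i = 5, -10:
  1·M_0 + 4·M_1 + 1·M_2 = 6(Δ_1 - Δ_0) = -90
Clamped end conditions give two more equations: 2h_0·M_0 + h_0·M_1 = 6(Δ_0 - p'(-1)) = 30 and h_1·M_1 + 2h_1·M_2 = 6(p'(1) - Δ_1) = 42.
Solving: M_0 = 36, M_1 = -42, M_2 = 42.
On [0, 1], p'(x) = b_1 + 2c_1·x + 3d_1·x² with b_1 = Δ_1 - h_1(2M_1 + M_2)/6 = -3, c_1 = M_1/2 = -21, d_1 = (M_2 - M_1)/(6h_1) = 14. So p'(0) = -3.

-3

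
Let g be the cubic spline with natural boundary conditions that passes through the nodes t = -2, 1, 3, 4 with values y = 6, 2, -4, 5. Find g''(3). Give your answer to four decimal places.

13.2143

Put σ_i = g'' at the i-th knot. Here h = (3, 2, 1) and Δ = (-4/3, -3, 9), so the interior equations h_(i-1)·σ_(i-1) + 2(h_(i-1)+h_i)·σ_i + h_i·σ_(i+1) = 6(Δ_i − Δ_(i-1)) read
  3·σ_0 + 10·σ_1 + 2·σ_2 = 6(Δ_1 - Δ_0) = -10
  2·σ_1 + 6·σ_2 + 1·σ_3 = 6(Δ_2 - Δ_1) = 72
Natural end conditions: σ_0 = σ_3 = 0.
Forward elimination and back-substitution give σ_0 = 0, σ_1 = -51/14, σ_2 = 185/14, σ_3 = 0.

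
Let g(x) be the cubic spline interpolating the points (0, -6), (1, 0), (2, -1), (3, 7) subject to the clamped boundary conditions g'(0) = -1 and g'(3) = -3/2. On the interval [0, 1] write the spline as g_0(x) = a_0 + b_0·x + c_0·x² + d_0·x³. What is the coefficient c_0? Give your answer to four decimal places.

17.2333

Let m_i = g''(x_i). Step sizes h_i = 1, 1, 1; slopes of the chords Δ_i = (y_(i+1) - y_i)/h_i = 6, -1, 8.
  1·m_0 + 4·m_1 + 1·m_2 = 6(Δ_1 - Δ_0) = -42
  1·m_1 + 4·m_2 + 1·m_3 = 6(Δ_2 - Δ_1) = 54
Clamped end conditions give two more equations: 2h_0·m_0 + h_0·m_1 = 6(Δ_0 - g'(0)) = 42 and h_2·m_2 + 2h_2·m_3 = 6(g'(3) - Δ_2) = -57.
Forward elimination and back-substitution give m_0 = 517/15, m_1 = -404/15, m_2 = 469/15, m_3 = -662/15.
On [0, 1], with g_0(x) = a_0 + b_0·x + c_0·x² + d_0·x³: c_0 = m_0/2 = 517/30, d_0 = (m_1 - m_0)/(6h_0) = -307/30, b_0 = Δ_0 - h_0(2m_0 + m_1)/6 = -1.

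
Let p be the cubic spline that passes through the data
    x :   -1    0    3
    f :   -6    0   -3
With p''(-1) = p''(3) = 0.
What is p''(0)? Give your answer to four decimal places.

-5.2500

Let M_i = p''(x_i). Step sizes h_i = 1, 3; slopes of the chords Δ_i = (y_(i+1) - y_i)/h_i = 6, -1.
  1·M_0 + 8·M_1 + 3·M_2 = 6(Δ_1 - Δ_0) = -42
Natural end conditions: M_0 = M_2 = 0.
Solving the tridiagonal system: M_0 = 0, M_1 = -21/4, M_2 = 0.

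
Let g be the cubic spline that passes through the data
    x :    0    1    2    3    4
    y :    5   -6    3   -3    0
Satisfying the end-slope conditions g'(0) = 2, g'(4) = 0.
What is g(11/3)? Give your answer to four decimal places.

With σ_i denoting the second derivative at x_i, h_i = 1, 1, 1, 1, and Δ_i = (y_(i+1) − y_i)/h_i = -11, 9, -6, 3:
  1·σ_0 + 4·σ_1 + 1·σ_2 = 6(Δ_1 - Δ_0) = 120
  1·σ_1 + 4·σ_2 + 1·σ_3 = 6(Δ_2 - Δ_1) = -90
  1·σ_2 + 4·σ_3 + 1·σ_4 = 6(Δ_3 - Δ_2) = 54
Clamped end conditions give two more equations: 2h_0·σ_0 + h_0·σ_1 = 6(Δ_0 - g'(0)) = -78 and h_3·σ_3 + 2h_3·σ_4 = 6(g'(4) - Δ_3) = -18.
Forward elimination and back-substitution give σ_0 = -1907/28, σ_1 = 815/14, σ_2 = -179/4, σ_3 = 431/14, σ_4 = -683/28.
On [3, 4], g(x) = -3 - 179/56·(x - 3) + 431/28·(x - 3)² - 515/56·(x - 3)³.
With (x - 3) = 2/3: g(11/3) = -767/756.

-1.0146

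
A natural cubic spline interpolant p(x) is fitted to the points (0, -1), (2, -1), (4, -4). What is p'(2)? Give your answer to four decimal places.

Write m_i for p''(x_i). With h_i = 2, 2 and divided differences Δ_i = 0, -3/2, the continuity of p' gives the tridiagonal system
  2·m_0 + 8·m_1 + 2·m_2 = 6(Δ_1 - Δ_0) = -9
Natural end conditions: m_0 = m_2 = 0.
Solving the tridiagonal system: m_0 = 0, m_1 = -9/8, m_2 = 0.
On [2, 4], p'(x) = b_1 + 2c_1·(x - 2) + 3d_1·(x - 2)² with b_1 = Δ_1 - h_1(2m_1 + m_2)/6 = -3/4, c_1 = m_1/2 = -9/16, d_1 = (m_2 - m_1)/(6h_1) = 3/32. So p'(2) = -3/4.

-0.7500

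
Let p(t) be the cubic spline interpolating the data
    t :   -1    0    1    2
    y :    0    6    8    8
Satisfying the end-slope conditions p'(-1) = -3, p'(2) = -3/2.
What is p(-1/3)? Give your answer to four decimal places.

3.2296

Put M_i = p'' at the i-th knot. Here h = (1, 1, 1) and Δ = (6, 2, 0), so the interior equations h_(i-1)·M_(i-1) + 2(h_(i-1)+h_i)·M_i + h_i·M_(i+1) = 6(Δ_i − Δ_(i-1)) read
  1·M_0 + 4·M_1 + 1·M_2 = 6(Δ_1 - Δ_0) = -24
  1·M_1 + 4·M_2 + 1·M_3 = 6(Δ_2 - Δ_1) = -12
Clamped end conditions give two more equations: 2h_0·M_0 + h_0·M_1 = 6(Δ_0 - p'(-1)) = 54 and h_2·M_2 + 2h_2·M_3 = 6(p'(2) - Δ_2) = -9.
Solving the tridiagonal system: M_0 = 173/5, M_1 = -76/5, M_2 = 11/5, M_3 = -28/5.
On [-1, 0], p(t) = 0 - 3·(t + 1) + 173/10·(t + 1)² - 83/10·(t + 1)³.
With (t + 1) = 2/3: p(-1/3) = 436/135.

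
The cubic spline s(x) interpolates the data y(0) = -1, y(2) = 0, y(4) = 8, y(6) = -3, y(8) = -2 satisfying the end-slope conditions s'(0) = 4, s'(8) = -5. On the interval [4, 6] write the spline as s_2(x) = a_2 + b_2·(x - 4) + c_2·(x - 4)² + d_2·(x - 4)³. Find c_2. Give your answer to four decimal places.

-5.9063

With σ_i denoting the second derivative at x_i, h_i = 2, 2, 2, 2, and Δ_i = (y_(i+1) − y_i)/h_i = 1/2, 4, -11/2, 1/2:
  2·σ_0 + 8·σ_1 + 2·σ_2 = 6(Δ_1 - Δ_0) = 21
  2·σ_1 + 8·σ_2 + 2·σ_3 = 6(Δ_2 - Δ_1) = -57
  2·σ_2 + 8·σ_3 + 2·σ_4 = 6(Δ_3 - Δ_2) = 36
Clamped end conditions give two more equations: 2h_0·σ_0 + h_0·σ_1 = 6(Δ_0 - s'(0)) = -21 and h_3·σ_3 + 2h_3·σ_4 = 6(s'(8) - Δ_3) = -33.
Forward elimination and back-substitution give σ_0 = -147/16, σ_1 = 63/8, σ_2 = -189/16, σ_3 = 87/8, σ_4 = -219/16.
On [4, 6], with s_2(x) = a_2 + b_2·(x - 4) + c_2·(x - 4)² + d_2·(x - 4)³: c_2 = σ_2/2 = -189/32, d_2 = (σ_3 - σ_2)/(6h_2) = 121/64, b_2 = Δ_2 - h_2(2σ_2 + σ_3)/6 = -5/4.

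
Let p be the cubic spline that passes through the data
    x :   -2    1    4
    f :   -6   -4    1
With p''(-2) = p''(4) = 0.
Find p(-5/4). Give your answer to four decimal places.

-5.6758

Let M_i = p''(x_i). Step sizes h_i = 3, 3; slopes of the chords Δ_i = (y_(i+1) - y_i)/h_i = 2/3, 5/3.
  3·M_0 + 12·M_1 + 3·M_2 = 6(Δ_1 - Δ_0) = 6
Natural end conditions: M_0 = M_2 = 0.
Forward elimination and back-substitution give M_0 = 0, M_1 = 1/2, M_2 = 0.
On [-2, 1], p(x) = -6 + 5/12·(x + 2) + 0·(x + 2)² + 1/36·(x + 2)³.
With (x + 2) = 3/4: p(-5/4) = -1453/256.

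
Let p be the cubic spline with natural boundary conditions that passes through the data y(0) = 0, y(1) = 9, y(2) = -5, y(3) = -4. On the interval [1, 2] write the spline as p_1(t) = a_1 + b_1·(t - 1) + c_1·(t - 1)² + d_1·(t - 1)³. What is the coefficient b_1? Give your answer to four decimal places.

Let σ_i = p''(x_i). Step sizes h_i = 1, 1, 1; slopes of the chords Δ_i = (y_(i+1) - y_i)/h_i = 9, -14, 1.
  1·σ_0 + 4·σ_1 + 1·σ_2 = 6(Δ_1 - Δ_0) = -138
  1·σ_1 + 4·σ_2 + 1·σ_3 = 6(Δ_2 - Δ_1) = 90
Natural end conditions: σ_0 = σ_3 = 0.
Hence σ_0 = 0, σ_1 = -214/5, σ_2 = 166/5, σ_3 = 0.
On [1, 2], with p_1(t) = a_1 + b_1·(t - 1) + c_1·(t - 1)² + d_1·(t - 1)³: c_1 = σ_1/2 = -107/5, d_1 = (σ_2 - σ_1)/(6h_1) = 38/3, b_1 = Δ_1 - h_1(2σ_1 + σ_2)/6 = -79/15.

-5.2667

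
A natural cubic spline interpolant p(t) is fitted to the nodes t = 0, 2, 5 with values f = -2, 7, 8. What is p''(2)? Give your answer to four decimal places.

Put M_i = p'' at the i-th knot. Here h = (2, 3) and Δ = (9/2, 1/3), so the interior equations h_(i-1)·M_(i-1) + 2(h_(i-1)+h_i)·M_i + h_i·M_(i+1) = 6(Δ_i − Δ_(i-1)) read
  2·M_0 + 10·M_1 + 3·M_2 = 6(Δ_1 - Δ_0) = -25
Natural end conditions: M_0 = M_2 = 0.
Hence M_0 = 0, M_1 = -5/2, M_2 = 0.

-2.5000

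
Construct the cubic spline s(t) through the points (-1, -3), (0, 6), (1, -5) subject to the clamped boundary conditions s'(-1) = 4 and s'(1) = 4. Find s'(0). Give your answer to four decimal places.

Write σ_i for s''(x_i). With h_i = 1, 1 and divided differences Δ_i = 9, -11, the continuity of s' gives the tridiagonal system
  1·σ_0 + 4·σ_1 + 1·σ_2 = 6(Δ_1 - Δ_0) = -120
Clamped end conditions give two more equations: 2h_0·σ_0 + h_0·σ_1 = 6(Δ_0 - s'(-1)) = 30 and h_1·σ_1 + 2h_1·σ_2 = 6(s'(1) - Δ_1) = 90.
Forward elimination and back-substitution give σ_0 = 45, σ_1 = -60, σ_2 = 75.
On [0, 1], s'(t) = b_1 + 2c_1·t + 3d_1·t² with b_1 = Δ_1 - h_1(2σ_1 + σ_2)/6 = -7/2, c_1 = σ_1/2 = -30, d_1 = (σ_2 - σ_1)/(6h_1) = 45/2. So s'(0) = -7/2.

-3.5000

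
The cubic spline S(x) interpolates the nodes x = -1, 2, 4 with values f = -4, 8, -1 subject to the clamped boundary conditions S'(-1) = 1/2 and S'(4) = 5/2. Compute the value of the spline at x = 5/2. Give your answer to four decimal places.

5.6563

Let m_i = S''(x_i). Step sizes h_i = 3, 2; slopes of the chords Δ_i = (y_(i+1) - y_i)/h_i = 4, -9/2.
  3·m_0 + 10·m_1 + 2·m_2 = 6(Δ_1 - Δ_0) = -51
Clamped end conditions give two more equations: 2h_0·m_0 + h_0·m_1 = 6(Δ_0 - S'(-1)) = 21 and h_1·m_1 + 2h_1·m_2 = 6(S'(4) - Δ_1) = 42.
Solving: m_0 = 9, m_1 = -11, m_2 = 16.
On [2, 4], S(x) = 8 - 5/2·(x - 2) - 11/2·(x - 2)² + 9/4·(x - 2)³.
With (x - 2) = 1/2: S(5/2) = 181/32.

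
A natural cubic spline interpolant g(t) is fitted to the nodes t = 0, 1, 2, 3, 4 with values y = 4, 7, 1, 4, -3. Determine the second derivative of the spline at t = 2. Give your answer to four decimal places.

With m_i denoting the second derivative at x_i, h_i = 1, 1, 1, 1, and Δ_i = (y_(i+1) − y_i)/h_i = 3, -6, 3, -7:
  1·m_0 + 4·m_1 + 1·m_2 = 6(Δ_1 - Δ_0) = -54
  1·m_1 + 4·m_2 + 1·m_3 = 6(Δ_2 - Δ_1) = 54
  1·m_2 + 4·m_3 + 1·m_4 = 6(Δ_3 - Δ_2) = -60
Natural end conditions: m_0 = m_4 = 0.
Solving the tridiagonal system: m_0 = 0, m_1 = -543/28, m_2 = 165/7, m_3 = -585/28, m_4 = 0.

23.5714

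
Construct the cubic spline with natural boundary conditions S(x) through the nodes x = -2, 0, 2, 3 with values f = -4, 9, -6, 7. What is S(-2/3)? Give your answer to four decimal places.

8.8754

Write M_i for S''(x_i). With h_i = 2, 2, 1 and divided differences Δ_i = 13/2, -15/2, 13, the continuity of S' gives the tridiagonal system
  2·M_0 + 8·M_1 + 2·M_2 = 6(Δ_1 - Δ_0) = -84
  2·M_1 + 6·M_2 + 1·M_3 = 6(Δ_2 - Δ_1) = 123
Natural end conditions: M_0 = M_3 = 0.
Solving: M_0 = 0, M_1 = -375/22, M_2 = 288/11, M_3 = 0.
On [-2, 0], S(x) = -4 + 134/11·(x + 2) + 0·(x + 2)² - 125/88·(x + 2)³.
With (x + 2) = 4/3: S(-2/3) = 2636/297.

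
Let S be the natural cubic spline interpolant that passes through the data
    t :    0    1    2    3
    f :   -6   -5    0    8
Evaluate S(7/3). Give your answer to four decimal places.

2.4691

With M_i denoting the second derivative at x_i, h_i = 1, 1, 1, and Δ_i = (y_(i+1) − y_i)/h_i = 1, 5, 8:
  1·M_0 + 4·M_1 + 1·M_2 = 6(Δ_1 - Δ_0) = 24
  1·M_1 + 4·M_2 + 1·M_3 = 6(Δ_2 - Δ_1) = 18
Natural end conditions: M_0 = M_3 = 0.
Solving: M_0 = 0, M_1 = 26/5, M_2 = 16/5, M_3 = 0.
On [2, 3], S(t) = 0 + 104/15·(t - 2) + 8/5·(t - 2)² - 8/15·(t - 2)³.
With (t - 2) = 1/3: S(7/3) = 200/81.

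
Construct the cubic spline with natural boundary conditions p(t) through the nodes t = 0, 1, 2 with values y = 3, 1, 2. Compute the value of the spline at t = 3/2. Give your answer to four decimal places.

Write M_i for p''(x_i). With h_i = 1, 1 and divided differences Δ_i = -2, 1, the continuity of p' gives the tridiagonal system
  1·M_0 + 4·M_1 + 1·M_2 = 6(Δ_1 - Δ_0) = 18
Natural end conditions: M_0 = M_2 = 0.
Solving: M_0 = 0, M_1 = 9/2, M_2 = 0.
On [1, 2], p(t) = 1 - 1/2·(t - 1) + 9/4·(t - 1)² - 3/4·(t - 1)³.
With (t - 1) = 1/2: p(3/2) = 39/32.

1.2188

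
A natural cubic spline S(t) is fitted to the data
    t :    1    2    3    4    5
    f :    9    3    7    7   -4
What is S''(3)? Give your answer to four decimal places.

Let σ_i = S''(x_i). Step sizes h_i = 1, 1, 1, 1; slopes of the chords Δ_i = (y_(i+1) - y_i)/h_i = -6, 4, 0, -11.
  1·σ_0 + 4·σ_1 + 1·σ_2 = 6(Δ_1 - Δ_0) = 60
  1·σ_1 + 4·σ_2 + 1·σ_3 = 6(Δ_2 - Δ_1) = -24
  1·σ_2 + 4·σ_3 + 1·σ_4 = 6(Δ_3 - Δ_2) = -66
Natural end conditions: σ_0 = σ_4 = 0.
Forward elimination and back-substitution give σ_0 = 0, σ_1 = 465/28, σ_2 = -45/7, σ_3 = -417/28, σ_4 = 0.

-6.4286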